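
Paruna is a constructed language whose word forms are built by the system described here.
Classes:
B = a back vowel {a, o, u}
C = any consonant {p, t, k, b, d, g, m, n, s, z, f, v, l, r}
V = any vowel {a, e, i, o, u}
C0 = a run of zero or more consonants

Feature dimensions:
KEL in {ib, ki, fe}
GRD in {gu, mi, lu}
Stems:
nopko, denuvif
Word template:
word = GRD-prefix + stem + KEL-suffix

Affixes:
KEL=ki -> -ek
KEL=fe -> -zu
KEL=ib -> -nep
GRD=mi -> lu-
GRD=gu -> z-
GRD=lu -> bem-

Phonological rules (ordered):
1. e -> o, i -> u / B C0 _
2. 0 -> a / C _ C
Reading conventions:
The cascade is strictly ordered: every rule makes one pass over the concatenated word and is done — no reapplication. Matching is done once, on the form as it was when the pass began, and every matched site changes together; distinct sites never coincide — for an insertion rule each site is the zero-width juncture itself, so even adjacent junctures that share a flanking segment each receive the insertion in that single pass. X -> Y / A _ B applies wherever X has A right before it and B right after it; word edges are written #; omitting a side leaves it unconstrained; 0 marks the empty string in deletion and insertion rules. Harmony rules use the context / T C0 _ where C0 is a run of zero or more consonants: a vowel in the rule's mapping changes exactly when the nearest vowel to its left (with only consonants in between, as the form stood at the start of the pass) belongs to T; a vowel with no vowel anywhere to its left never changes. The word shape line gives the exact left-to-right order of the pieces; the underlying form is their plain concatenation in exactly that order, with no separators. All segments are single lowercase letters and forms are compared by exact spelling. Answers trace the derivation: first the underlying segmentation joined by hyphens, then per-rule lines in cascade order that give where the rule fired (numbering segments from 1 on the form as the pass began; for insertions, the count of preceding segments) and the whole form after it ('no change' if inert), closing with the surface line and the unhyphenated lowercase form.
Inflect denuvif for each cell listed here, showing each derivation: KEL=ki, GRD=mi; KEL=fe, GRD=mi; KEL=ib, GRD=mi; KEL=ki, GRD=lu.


cell KEL=ki, GRD=mi:
underlying: lu-denuvif-ek
1. e -> o, i -> u / B C0 _: fires at position(s) 4, 8: ludonuvufek
2. 0 -> a / C _ C: no change
surface: ludonuvufek

cell KEL=fe, GRD=mi:
underlying: lu-denuvif-zu
1. e -> o, i -> u / B C0 _: fires at position(s) 4, 8: ludonuvufzu
2. 0 -> a / C _ C: inserts after position(s) 9: ludonuvufazu
surface: ludonuvufazu

cell KEL=ib, GRD=mi:
underlying: lu-denuvif-nep
1. e -> o, i -> u / B C0 _: fires at position(s) 4, 8: ludonuvufnep
2. 0 -> a / C _ C: inserts after position(s) 9: ludonuvufanep
surface: ludonuvufanep

cell KEL=ki, GRD=lu:
underlying: bem-denuvif-ek
1. e -> o, i -> u / B C0 _: fires at position(s) 9: bemdenuvufek
2. 0 -> a / C _ C: inserts after position(s) 3: bemadenuvufek
surface: bemadenuvufek


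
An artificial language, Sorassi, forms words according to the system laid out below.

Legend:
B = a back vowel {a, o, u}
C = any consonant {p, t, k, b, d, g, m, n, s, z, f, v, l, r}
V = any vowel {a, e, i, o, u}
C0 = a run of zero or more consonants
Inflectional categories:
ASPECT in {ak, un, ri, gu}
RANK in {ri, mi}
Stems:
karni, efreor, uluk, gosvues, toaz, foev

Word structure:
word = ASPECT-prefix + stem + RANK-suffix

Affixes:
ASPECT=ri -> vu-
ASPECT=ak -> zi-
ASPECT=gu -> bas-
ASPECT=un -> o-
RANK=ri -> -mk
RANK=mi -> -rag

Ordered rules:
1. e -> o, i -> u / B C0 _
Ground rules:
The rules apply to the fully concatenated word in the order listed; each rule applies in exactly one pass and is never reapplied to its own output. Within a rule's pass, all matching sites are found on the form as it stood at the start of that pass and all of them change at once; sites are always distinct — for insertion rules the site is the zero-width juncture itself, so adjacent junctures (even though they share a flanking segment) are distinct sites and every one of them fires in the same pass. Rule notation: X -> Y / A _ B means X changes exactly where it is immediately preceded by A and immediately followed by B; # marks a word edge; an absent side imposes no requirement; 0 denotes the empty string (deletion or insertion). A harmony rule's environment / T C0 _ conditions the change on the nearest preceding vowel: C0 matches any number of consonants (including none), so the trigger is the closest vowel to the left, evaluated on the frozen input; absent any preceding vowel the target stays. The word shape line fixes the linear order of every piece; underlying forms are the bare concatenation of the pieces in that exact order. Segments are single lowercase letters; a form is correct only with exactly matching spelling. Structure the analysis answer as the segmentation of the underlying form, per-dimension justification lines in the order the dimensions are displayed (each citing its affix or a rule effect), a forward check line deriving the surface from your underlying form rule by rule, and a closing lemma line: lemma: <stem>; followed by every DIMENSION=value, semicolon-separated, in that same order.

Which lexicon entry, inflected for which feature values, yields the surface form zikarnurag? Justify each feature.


underlying: zi-karni-rag
ASPECT=ak - signalled by the affix zi-
RANK=mi - signalled by the affix -rag
check: zikarnirag -> zikarnurag
lemma: karni; ASPECT=ak; RANK=mi


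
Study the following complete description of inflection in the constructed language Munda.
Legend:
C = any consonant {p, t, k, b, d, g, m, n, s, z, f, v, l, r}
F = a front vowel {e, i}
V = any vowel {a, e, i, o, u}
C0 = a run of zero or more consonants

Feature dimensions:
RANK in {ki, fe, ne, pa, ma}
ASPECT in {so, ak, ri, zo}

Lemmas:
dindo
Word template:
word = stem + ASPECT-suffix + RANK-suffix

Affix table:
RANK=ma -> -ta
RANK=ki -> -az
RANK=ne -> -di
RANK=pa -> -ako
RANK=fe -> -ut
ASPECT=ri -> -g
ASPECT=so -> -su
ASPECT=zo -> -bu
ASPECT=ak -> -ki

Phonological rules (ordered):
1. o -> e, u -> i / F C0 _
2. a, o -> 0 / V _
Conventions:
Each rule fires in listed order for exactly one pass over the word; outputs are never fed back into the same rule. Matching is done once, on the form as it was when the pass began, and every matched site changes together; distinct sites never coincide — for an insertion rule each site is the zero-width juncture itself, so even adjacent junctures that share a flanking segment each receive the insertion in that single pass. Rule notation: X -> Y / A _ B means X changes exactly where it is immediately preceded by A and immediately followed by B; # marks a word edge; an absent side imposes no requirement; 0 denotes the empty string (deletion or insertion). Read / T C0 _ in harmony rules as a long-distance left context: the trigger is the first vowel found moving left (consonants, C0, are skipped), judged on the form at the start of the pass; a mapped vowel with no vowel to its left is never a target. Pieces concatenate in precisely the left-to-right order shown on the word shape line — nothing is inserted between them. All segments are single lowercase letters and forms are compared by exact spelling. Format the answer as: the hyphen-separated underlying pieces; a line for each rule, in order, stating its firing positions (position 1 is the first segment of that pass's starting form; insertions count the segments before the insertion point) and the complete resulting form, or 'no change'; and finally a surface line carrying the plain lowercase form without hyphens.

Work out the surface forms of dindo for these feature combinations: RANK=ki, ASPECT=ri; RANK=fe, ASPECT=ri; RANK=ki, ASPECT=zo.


cell RANK=ki, ASPECT=ri:
underlying: dindo-g-az
1. o -> e, u -> i / F C0 _: fires at position(s) 5: dindegaz
2. a, o -> 0 / V _: no change
surface: dindegaz

cell RANK=fe, ASPECT=ri:
underlying: dindo-g-ut
1. o -> e, u -> i / F C0 _: fires at position(s) 5: dindegut
2. a, o -> 0 / V _: no change
surface: dindegut

cell RANK=ki, ASPECT=zo:
underlying: dindo-bu-az
1. o -> e, u -> i / F C0 _: fires at position(s) 5: dindebuaz
2. a, o -> 0 / V _: fires at position(s) 8: dindebuz
surface: dindebuz


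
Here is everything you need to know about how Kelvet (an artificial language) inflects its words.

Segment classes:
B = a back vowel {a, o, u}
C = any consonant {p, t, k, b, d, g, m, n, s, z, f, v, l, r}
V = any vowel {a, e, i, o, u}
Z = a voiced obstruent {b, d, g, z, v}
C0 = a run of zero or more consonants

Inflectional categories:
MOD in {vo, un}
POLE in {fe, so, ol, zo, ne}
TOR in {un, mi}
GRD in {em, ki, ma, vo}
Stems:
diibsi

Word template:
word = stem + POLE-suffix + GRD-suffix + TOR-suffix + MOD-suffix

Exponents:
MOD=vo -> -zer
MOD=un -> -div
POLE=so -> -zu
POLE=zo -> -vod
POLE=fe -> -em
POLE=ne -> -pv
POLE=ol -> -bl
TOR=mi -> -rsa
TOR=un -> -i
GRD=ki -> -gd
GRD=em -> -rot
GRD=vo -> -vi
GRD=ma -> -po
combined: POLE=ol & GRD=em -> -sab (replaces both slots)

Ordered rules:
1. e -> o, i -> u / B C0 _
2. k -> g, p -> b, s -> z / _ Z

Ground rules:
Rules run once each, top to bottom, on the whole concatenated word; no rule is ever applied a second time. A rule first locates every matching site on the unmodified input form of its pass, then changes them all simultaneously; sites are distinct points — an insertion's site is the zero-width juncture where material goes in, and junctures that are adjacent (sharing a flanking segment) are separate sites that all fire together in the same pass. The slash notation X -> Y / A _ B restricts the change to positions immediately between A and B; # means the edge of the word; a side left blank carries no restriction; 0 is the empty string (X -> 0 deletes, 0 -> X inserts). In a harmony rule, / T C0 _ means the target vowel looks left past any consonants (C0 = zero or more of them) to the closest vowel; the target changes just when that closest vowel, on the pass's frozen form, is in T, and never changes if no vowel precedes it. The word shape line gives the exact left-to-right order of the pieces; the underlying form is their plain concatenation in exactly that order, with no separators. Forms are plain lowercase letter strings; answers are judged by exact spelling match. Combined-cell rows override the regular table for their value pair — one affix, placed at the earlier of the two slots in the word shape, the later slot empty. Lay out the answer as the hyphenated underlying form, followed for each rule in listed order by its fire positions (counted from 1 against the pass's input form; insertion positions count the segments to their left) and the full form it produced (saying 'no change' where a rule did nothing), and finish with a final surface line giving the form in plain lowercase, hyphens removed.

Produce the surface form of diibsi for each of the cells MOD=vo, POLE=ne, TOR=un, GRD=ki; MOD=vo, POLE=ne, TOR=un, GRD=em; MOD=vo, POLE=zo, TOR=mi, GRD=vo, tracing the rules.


cell MOD=vo, POLE=ne, TOR=un, GRD=ki:
underlying: diibsi-pv-gd-i-zer
1. e -> o, i -> u / B C0 _: no change
2. k -> g, p -> b, s -> z / _ Z: fires at position(s) 7: diibsibvgdizer
surface: diibsibvgdizer

cell MOD=vo, POLE=ne, TOR=un, GRD=em:
underlying: diibsi-pv-rot-i-zer
1. e -> o, i -> u / B C0 _: fires at position(s) 12: diibsipvrotuzer
2. k -> g, p -> b, s -> z / _ Z: fires at position(s) 7: diibsibvrotuzer
surface: diibsibvrotuzer

cell MOD=vo, POLE=zo, TOR=mi, GRD=vo:
underlying: diibsi-vod-vi-rsa-zer
1. e -> o, i -> u / B C0 _: fires at position(s) 11, 16: diibsivodvursazor
2. k -> g, p -> b, s -> z / _ Z: no change
surface: diibsivodvursazor


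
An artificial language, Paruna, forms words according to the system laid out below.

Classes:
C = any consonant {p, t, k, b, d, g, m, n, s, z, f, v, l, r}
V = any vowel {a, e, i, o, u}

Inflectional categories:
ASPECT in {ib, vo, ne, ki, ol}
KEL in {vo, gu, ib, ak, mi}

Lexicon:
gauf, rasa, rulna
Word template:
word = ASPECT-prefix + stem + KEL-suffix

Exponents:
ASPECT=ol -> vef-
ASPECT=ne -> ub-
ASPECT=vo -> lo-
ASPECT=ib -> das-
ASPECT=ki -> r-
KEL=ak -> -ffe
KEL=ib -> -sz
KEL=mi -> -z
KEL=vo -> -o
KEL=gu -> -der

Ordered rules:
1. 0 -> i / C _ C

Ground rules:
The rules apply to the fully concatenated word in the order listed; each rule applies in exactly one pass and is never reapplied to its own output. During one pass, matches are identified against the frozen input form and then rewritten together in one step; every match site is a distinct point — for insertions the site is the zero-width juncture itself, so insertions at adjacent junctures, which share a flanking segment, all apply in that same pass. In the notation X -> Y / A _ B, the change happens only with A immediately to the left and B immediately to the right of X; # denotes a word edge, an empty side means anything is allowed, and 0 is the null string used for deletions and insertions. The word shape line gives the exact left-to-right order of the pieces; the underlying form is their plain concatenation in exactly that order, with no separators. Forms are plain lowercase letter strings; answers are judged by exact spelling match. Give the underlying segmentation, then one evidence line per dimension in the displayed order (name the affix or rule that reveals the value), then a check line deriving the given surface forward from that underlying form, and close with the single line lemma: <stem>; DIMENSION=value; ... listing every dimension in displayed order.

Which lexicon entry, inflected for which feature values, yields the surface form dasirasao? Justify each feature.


underlying: das-rasa-o
ASPECT=ib - signalled by the affix das-
KEL=vo - signalled by the affix -o
check: dasrasao -> dasirasao
lemma: rasa; ASPECT=ib; KEL=vo


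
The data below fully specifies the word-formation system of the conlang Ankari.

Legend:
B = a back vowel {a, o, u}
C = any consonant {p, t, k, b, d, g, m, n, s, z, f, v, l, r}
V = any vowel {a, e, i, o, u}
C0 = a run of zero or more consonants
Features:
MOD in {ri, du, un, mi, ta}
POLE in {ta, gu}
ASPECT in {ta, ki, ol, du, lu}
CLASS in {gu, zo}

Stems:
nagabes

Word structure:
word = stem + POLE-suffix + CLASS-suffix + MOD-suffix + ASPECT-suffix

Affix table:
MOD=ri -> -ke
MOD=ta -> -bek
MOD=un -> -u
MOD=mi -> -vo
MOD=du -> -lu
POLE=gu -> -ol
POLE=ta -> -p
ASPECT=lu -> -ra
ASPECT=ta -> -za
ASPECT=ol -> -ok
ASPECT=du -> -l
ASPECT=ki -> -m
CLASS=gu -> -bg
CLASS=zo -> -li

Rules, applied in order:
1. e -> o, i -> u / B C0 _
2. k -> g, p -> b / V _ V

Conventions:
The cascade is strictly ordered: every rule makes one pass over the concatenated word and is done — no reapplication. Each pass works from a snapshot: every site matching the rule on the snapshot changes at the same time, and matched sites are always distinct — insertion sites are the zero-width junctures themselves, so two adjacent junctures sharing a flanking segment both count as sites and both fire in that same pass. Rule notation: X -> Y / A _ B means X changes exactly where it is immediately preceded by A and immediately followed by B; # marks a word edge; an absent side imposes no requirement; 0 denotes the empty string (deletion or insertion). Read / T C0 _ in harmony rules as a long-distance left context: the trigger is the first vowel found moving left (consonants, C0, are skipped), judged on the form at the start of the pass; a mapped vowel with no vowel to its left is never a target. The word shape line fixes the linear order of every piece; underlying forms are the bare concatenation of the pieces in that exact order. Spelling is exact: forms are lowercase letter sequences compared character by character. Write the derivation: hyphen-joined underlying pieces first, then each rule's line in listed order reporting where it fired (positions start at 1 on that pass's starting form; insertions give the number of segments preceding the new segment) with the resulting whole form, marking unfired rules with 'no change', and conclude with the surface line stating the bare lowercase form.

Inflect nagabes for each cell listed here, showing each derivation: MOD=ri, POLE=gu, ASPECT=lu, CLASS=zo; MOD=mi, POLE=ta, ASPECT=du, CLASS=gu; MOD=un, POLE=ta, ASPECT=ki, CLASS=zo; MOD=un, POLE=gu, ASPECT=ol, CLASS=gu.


cell MOD=ri, POLE=gu, ASPECT=lu, CLASS=zo:
underlying: nagabes-ol-li-ke-ra
1. e -> o, i -> u / B C0 _: fires at position(s) 6, 11: nagabosollukera
2. k -> g, p -> b / V _ V: fires at position(s) 12: nagabosollugera
surface: nagabosollugera

cell MOD=mi, POLE=ta, ASPECT=du, CLASS=gu:
underlying: nagabes-p-bg-vo-l
1. e -> o, i -> u / B C0 _: fires at position(s) 6: nagabospbgvol
2. k -> g, p -> b / V _ V: no change
surface: nagabospbgvol

cell MOD=un, POLE=ta, ASPECT=ki, CLASS=zo:
underlying: nagabes-p-li-u-m
1. e -> o, i -> u / B C0 _: fires at position(s) 6: nagabosplium
2. k -> g, p -> b / V _ V: no change
surface: nagabosplium

cell MOD=un, POLE=gu, ASPECT=ol, CLASS=gu:
underlying: nagabes-ol-bg-u-ok
1. e -> o, i -> u / B C0 _: fires at position(s) 6: nagabosolbguok
2. k -> g, p -> b / V _ V: no change
surface: nagabosolbguok


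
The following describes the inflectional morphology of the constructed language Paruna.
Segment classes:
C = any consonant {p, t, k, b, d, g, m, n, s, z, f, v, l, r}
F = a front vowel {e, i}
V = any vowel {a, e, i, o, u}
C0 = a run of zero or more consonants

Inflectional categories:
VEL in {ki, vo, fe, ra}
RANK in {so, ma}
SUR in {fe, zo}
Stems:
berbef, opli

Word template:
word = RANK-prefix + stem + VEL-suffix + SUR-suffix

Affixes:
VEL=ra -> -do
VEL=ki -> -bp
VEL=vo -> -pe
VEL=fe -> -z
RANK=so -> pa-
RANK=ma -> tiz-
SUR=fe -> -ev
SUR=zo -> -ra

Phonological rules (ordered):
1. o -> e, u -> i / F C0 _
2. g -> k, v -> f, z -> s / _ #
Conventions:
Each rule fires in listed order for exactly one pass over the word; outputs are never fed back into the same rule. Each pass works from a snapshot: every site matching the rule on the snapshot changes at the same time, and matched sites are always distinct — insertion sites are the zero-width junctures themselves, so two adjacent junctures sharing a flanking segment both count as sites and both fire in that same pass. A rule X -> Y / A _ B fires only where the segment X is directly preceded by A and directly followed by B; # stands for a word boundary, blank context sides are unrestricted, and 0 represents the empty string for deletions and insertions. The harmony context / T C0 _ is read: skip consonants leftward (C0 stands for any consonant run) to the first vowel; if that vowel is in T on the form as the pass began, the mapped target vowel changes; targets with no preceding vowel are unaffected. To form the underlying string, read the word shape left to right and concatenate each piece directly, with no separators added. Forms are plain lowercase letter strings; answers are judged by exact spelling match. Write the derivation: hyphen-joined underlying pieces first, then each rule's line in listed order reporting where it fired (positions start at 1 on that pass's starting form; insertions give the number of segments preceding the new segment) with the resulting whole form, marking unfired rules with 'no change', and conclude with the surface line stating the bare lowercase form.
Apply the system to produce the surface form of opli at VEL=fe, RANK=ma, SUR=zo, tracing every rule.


underlying: tiz-opli-z-ra
1. o -> e, u -> i / F C0 _: fires at position(s) 4: tizeplizra
2. g -> k, v -> f, z -> s / _ #: no change
surface: tizeplizra


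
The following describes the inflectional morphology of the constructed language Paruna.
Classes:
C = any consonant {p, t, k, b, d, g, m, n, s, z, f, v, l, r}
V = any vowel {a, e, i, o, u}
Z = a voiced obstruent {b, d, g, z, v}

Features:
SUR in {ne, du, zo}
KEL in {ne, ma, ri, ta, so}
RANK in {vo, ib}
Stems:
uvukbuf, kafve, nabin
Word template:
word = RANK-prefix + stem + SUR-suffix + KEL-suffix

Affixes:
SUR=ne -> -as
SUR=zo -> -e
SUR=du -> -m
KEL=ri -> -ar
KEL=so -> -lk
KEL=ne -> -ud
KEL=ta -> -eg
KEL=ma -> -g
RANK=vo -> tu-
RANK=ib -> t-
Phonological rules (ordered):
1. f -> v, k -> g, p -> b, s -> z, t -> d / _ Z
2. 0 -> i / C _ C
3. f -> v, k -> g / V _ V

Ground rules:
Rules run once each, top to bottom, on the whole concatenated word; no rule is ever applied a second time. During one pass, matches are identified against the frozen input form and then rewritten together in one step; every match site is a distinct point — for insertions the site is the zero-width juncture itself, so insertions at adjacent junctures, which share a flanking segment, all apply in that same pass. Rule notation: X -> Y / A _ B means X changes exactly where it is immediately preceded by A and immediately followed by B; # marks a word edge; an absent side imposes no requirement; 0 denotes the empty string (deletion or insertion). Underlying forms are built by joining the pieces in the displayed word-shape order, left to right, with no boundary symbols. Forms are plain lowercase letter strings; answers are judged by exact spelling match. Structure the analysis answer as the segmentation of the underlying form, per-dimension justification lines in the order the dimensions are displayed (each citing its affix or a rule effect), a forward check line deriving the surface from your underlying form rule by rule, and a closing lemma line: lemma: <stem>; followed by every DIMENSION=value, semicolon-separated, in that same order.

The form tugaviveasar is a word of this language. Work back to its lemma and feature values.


underlying: tu-kafve-as-ar
SUR=ne - signalled by the affix -as
KEL=ri - signalled by the affix -ar
RANK=vo - signalled by the affix tu-
check: tukafveasar -> tukavveasar -> tukaviveasar -> tugaviveasar
lemma: kafve; SUR=ne; KEL=ri; RANK=vo


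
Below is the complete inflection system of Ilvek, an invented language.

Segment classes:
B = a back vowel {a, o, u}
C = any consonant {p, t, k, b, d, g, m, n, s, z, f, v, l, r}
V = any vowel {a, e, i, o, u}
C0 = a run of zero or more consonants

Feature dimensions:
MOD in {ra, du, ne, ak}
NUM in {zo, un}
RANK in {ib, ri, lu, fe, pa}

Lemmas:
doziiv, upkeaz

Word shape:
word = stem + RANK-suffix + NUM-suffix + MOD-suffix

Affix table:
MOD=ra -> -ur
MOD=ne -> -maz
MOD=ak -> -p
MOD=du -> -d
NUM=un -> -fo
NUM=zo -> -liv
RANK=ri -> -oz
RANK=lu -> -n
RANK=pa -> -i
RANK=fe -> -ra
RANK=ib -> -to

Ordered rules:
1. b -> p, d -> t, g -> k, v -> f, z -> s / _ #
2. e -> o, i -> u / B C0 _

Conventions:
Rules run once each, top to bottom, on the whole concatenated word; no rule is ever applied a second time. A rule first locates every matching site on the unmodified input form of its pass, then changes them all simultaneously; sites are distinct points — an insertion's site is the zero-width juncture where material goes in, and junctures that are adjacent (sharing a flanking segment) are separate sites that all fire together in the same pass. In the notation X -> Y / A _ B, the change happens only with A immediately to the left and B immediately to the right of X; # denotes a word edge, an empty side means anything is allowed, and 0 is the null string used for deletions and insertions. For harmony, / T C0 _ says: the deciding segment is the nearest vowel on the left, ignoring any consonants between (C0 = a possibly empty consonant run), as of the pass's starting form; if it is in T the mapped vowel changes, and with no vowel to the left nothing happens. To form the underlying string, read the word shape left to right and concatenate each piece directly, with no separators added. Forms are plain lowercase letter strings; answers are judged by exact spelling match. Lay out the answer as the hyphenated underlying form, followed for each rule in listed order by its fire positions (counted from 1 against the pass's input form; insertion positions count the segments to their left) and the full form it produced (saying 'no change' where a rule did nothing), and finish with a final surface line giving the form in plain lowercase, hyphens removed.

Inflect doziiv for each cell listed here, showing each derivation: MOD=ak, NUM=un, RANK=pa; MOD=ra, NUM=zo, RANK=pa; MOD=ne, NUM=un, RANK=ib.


cell MOD=ak, NUM=un, RANK=pa:
underlying: doziiv-i-fo-p
1. b -> p, d -> t, g -> k, v -> f, z -> s / _ #: no change
2. e -> o, i -> u / B C0 _: fires at position(s) 4: dozuivifop
surface: dozuivifop

cell MOD=ra, NUM=zo, RANK=pa:
underlying: doziiv-i-liv-ur
1. b -> p, d -> t, g -> k, v -> f, z -> s / _ #: no change
2. e -> o, i -> u / B C0 _: fires at position(s) 4: dozuivilivur
surface: dozuivilivur

cell MOD=ne, NUM=un, RANK=ib:
underlying: doziiv-to-fo-maz
1. b -> p, d -> t, g -> k, v -> f, z -> s / _ #: fires at position(s) 13: doziivtofomas
2. e -> o, i -> u / B C0 _: fires at position(s) 4: dozuivtofomas
surface: dozuivtofomas


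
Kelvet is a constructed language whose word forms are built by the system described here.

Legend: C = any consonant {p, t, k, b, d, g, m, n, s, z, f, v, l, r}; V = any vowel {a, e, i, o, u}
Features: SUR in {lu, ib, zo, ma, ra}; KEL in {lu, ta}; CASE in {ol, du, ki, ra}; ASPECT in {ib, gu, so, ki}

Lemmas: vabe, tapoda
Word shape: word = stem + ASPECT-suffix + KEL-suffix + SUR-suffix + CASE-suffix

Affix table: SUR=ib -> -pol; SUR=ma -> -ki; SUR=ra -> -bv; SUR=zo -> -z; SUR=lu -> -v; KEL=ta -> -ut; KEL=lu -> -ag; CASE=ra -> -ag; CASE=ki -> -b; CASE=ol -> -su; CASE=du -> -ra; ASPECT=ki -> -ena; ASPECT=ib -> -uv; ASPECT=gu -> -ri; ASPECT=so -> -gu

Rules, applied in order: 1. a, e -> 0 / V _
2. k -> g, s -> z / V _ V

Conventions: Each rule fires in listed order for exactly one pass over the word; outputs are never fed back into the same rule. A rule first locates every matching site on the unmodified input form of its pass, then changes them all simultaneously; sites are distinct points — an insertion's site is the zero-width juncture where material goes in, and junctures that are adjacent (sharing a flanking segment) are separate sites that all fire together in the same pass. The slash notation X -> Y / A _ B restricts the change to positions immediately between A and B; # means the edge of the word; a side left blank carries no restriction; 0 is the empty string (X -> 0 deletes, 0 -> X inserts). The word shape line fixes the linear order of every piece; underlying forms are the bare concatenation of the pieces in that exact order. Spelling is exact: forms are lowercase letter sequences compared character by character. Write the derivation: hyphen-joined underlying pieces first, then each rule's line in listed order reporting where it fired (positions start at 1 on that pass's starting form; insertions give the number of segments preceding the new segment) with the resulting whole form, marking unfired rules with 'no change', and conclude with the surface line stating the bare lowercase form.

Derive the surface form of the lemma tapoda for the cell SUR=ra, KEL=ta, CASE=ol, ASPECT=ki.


underlying: tapoda-ena-ut-bv-su
1. a, e -> 0 / V _: fires at position(s) 7: tapodanautbvsu
2. k -> g, s -> z / V _ V: no change
surface: tapodanautbvsu


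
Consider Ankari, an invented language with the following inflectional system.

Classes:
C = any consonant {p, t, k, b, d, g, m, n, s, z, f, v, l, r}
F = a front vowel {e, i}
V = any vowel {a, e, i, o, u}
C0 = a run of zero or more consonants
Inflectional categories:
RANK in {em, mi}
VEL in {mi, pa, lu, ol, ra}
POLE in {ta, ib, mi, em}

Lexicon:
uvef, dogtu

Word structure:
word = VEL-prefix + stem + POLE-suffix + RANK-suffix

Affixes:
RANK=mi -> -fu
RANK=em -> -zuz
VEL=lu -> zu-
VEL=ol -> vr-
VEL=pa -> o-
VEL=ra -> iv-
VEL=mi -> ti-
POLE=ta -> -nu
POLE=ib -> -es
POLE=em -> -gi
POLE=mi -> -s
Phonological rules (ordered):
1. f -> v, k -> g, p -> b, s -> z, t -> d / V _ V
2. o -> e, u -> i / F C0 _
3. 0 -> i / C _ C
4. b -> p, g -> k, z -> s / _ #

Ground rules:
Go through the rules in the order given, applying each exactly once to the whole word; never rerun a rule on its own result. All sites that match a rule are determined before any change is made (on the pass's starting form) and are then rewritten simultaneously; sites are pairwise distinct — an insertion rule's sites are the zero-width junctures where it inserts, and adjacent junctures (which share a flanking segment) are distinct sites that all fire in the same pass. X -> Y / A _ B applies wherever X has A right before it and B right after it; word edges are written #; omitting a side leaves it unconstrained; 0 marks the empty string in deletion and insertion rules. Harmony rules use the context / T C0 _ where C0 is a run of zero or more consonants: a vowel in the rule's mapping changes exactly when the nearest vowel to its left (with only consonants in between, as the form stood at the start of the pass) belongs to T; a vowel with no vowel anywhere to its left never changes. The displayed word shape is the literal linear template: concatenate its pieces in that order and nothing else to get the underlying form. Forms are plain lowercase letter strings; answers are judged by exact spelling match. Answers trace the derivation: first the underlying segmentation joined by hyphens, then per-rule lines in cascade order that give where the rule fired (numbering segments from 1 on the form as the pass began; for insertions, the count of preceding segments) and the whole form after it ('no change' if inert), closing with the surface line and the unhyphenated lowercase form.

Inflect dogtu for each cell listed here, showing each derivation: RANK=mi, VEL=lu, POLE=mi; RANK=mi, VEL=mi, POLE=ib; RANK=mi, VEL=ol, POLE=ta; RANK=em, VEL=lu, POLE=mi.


cell RANK=mi, VEL=lu, POLE=mi:
underlying: zu-dogtu-s-fu
1. f -> v, k -> g, p -> b, s -> z, t -> d / V _ V: no change
2. o -> e, u -> i / F C0 _: no change
3. 0 -> i / C _ C: inserts after position(s) 5, 8: zudogitusifu
4. b -> p, g -> k, z -> s / _ #: no change
surface: zudogitusifu

cell RANK=mi, VEL=mi, POLE=ib:
underlying: ti-dogtu-es-fu
1. f -> v, k -> g, p -> b, s -> z, t -> d / V _ V: no change
2. o -> e, u -> i / F C0 _: fires at position(s) 4, 11: tidegtuesfi
3. 0 -> i / C _ C: inserts after position(s) 5, 9: tidegituesifi
4. b -> p, g -> k, z -> s / _ #: no change
surface: tidegituesifi

cell RANK=mi, VEL=ol, POLE=ta:
underlying: vr-dogtu-nu-fu
1. f -> v, k -> g, p -> b, s -> z, t -> d / V _ V: fires at position(s) 10: vrdogtunuvu
2. o -> e, u -> i / F C0 _: no change
3. 0 -> i / C _ C: inserts after position(s) 1, 2, 5: viridogitunuvu
4. b -> p, g -> k, z -> s / _ #: no change
surface: viridogitunuvu

cell RANK=em, VEL=lu, POLE=mi:
underlying: zu-dogtu-s-zuz
1. f -> v, k -> g, p -> b, s -> z, t -> d / V _ V: no change
2. o -> e, u -> i / F C0 _: no change
3. 0 -> i / C _ C: inserts after position(s) 5, 8: zudogitusizuz
4. b -> p, g -> k, z -> s / _ #: fires at position(s) 13: zudogitusizus
surface: zudogitusizus


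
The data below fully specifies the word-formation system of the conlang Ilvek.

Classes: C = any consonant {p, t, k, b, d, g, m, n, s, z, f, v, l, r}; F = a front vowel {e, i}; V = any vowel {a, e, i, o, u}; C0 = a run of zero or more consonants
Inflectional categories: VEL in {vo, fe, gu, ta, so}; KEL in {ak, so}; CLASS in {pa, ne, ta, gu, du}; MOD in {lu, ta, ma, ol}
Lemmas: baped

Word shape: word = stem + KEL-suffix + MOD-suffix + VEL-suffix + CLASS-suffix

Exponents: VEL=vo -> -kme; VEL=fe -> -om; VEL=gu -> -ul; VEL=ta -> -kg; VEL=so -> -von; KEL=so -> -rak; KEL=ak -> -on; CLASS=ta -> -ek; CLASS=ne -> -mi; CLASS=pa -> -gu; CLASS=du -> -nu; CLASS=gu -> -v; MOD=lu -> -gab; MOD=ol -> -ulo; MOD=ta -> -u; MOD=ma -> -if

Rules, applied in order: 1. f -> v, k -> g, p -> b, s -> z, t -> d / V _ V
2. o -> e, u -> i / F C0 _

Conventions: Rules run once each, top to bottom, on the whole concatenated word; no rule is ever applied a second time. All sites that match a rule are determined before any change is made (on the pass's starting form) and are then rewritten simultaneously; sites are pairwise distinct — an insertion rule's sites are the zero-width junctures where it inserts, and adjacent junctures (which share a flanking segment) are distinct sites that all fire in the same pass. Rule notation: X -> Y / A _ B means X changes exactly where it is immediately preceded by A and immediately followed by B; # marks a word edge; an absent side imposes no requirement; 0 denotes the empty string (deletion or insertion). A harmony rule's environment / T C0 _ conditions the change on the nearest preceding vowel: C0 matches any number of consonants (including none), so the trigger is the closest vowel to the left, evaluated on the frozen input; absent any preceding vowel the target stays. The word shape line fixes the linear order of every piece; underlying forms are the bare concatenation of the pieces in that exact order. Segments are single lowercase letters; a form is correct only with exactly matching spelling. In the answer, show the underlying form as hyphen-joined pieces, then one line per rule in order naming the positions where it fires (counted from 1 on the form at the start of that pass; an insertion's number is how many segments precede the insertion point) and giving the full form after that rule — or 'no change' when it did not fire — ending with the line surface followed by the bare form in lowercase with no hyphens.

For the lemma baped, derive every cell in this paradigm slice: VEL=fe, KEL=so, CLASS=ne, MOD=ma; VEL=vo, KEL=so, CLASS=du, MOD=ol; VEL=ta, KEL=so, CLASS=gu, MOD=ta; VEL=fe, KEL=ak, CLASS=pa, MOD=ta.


cell VEL=fe, KEL=so, CLASS=ne, MOD=ma:
underlying: baped-rak-if-om-mi
1. f -> v, k -> g, p -> b, s -> z, t -> d / V _ V: fires at position(s) 3, 8, 10: babedragivommi
2. o -> e, u -> i / F C0 _: fires at position(s) 11: babedragivemmi
surface: babedragivemmi

cell VEL=vo, KEL=so, CLASS=du, MOD=ol:
underlying: baped-rak-ulo-kme-nu
1. f -> v, k -> g, p -> b, s -> z, t -> d / V _ V: fires at position(s) 3, 8: babedragulokmenu
2. o -> e, u -> i / F C0 _: fires at position(s) 16: babedragulokmeni
surface: babedragulokmeni

cell VEL=ta, KEL=so, CLASS=gu, MOD=ta:
underlying: baped-rak-u-kg-v
1. f -> v, k -> g, p -> b, s -> z, t -> d / V _ V: fires at position(s) 3, 8: babedragukgv
2. o -> e, u -> i / F C0 _: no change
surface: babedragukgv

cell VEL=fe, KEL=ak, CLASS=pa, MOD=ta:
underlying: baped-on-u-om-gu
1. f -> v, k -> g, p -> b, s -> z, t -> d / V _ V: fires at position(s) 3: babedonuomgu
2. o -> e, u -> i / F C0 _: fires at position(s) 6: babedenuomgu
surface: babedenuomgu


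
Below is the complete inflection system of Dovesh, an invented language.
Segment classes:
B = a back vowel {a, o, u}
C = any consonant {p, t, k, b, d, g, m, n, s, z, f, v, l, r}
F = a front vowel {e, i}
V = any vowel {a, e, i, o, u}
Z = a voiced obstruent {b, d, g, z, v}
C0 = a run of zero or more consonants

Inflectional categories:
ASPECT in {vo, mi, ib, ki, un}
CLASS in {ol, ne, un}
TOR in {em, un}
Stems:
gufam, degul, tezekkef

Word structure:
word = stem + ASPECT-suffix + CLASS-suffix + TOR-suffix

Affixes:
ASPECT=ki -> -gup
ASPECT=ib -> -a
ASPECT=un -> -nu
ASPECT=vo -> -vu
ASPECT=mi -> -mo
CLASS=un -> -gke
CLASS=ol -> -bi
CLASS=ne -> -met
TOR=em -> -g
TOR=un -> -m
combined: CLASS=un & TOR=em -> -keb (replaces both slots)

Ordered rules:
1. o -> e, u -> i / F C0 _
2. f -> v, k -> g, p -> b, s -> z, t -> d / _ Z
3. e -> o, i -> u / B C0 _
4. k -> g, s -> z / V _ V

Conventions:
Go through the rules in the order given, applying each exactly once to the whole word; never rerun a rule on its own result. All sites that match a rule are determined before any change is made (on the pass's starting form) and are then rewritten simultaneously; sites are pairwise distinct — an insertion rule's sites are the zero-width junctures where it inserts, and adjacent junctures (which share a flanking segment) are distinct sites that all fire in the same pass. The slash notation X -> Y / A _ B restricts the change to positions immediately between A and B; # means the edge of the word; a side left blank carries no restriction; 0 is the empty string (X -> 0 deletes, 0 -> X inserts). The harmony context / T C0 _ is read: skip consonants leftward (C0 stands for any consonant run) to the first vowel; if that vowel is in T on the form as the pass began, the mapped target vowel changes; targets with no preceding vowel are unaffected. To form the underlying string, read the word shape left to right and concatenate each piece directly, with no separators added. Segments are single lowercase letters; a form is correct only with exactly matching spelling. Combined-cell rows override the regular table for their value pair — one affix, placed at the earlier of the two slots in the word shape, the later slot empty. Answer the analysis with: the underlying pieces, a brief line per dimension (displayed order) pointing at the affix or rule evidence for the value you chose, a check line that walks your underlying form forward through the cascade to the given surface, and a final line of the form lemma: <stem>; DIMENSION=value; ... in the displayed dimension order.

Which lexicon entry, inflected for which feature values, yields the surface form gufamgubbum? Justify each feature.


underlying: gufam-gup-bi-m
ASPECT=ki - signalled by the affix -gup
CLASS=ol - signalled by the affix -bi
TOR=un - signalled by the affix -m
check: gufamgupbim -> gufamgupbim -> gufamgubbim -> gufamgubbum -> gufamgubbum
lemma: gufam; ASPECT=ki; CLASS=ol; TOR=un


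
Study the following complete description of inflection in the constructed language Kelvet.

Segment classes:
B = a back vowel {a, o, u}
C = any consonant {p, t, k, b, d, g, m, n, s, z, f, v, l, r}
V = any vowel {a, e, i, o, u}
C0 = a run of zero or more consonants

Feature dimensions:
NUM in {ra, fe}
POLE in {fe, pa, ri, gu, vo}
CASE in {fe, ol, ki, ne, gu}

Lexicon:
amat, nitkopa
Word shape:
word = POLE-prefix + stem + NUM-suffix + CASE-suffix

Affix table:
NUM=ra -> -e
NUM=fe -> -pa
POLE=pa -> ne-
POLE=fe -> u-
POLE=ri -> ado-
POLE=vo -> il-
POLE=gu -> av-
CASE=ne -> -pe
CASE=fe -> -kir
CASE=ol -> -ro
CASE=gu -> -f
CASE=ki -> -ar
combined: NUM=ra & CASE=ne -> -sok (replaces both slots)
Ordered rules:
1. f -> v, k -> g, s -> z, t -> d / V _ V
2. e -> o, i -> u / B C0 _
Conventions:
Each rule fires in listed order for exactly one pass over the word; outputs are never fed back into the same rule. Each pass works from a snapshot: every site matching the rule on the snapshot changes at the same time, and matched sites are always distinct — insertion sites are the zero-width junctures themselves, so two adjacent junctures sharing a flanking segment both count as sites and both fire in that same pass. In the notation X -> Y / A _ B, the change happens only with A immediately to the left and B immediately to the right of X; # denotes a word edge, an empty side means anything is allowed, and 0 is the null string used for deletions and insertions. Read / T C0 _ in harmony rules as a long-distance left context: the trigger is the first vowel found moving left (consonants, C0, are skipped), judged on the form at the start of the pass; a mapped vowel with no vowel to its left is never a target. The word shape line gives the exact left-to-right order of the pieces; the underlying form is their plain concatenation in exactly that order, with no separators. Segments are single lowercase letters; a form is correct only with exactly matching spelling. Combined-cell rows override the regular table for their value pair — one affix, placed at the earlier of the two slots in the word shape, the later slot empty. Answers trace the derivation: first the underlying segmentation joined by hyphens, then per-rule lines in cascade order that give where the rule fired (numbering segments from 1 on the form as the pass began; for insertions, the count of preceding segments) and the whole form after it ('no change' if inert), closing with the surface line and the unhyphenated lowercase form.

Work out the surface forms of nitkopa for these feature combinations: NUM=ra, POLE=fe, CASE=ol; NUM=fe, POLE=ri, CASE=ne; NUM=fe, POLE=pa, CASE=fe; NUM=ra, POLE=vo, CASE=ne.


cell NUM=ra, POLE=fe, CASE=ol:
underlying: u-nitkopa-e-ro
1. f -> v, k -> g, s -> z, t -> d / V _ V: no change
2. e -> o, i -> u / B C0 _: fires at position(s) 3, 9: unutkopaoro
surface: unutkopaoro

cell NUM=fe, POLE=ri, CASE=ne:
underlying: ado-nitkopa-pa-pe
1. f -> v, k -> g, s -> z, t -> d / V _ V: no change
2. e -> o, i -> u / B C0 _: fires at position(s) 5, 14: adonutkopapapo
surface: adonutkopapapo

cell NUM=fe, POLE=pa, CASE=fe:
underlying: ne-nitkopa-pa-kir
1. f -> v, k -> g, s -> z, t -> d / V _ V: fires at position(s) 12: nenitkopapagir
2. e -> o, i -> u / B C0 _: fires at position(s) 13: nenitkopapagur
surface: nenitkopapagur

cell NUM=ra, POLE=vo, CASE=ne:
underlying: il-nitkopa-sok
1. f -> v, k -> g, s -> z, t -> d / V _ V: fires at position(s) 10: ilnitkopazok
2. e -> o, i -> u / B C0 _: no change
surface: ilnitkopazok
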